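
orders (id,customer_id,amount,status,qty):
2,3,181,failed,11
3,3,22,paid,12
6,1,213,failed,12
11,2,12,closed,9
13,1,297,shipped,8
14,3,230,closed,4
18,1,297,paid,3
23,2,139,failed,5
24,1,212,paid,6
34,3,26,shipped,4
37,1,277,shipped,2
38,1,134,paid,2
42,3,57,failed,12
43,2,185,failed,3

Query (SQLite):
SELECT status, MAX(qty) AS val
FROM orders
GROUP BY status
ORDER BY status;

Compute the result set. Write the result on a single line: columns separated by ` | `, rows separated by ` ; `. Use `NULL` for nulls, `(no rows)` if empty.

Partition orders by status; compute MAX(qty) within each group.
  closed: ids {11, 14} → MAX(qty)=9
  failed: ids {2, 6, 23, 42, 43} → MAX(qty)=12
  paid: ids {3, 18, 24, 38} → MAX(qty)=12
  shipped: ids {13, 34, 37} → MAX(qty)=8

closed | 9 ; failed | 12 ; paid | 12 ; shipped | 8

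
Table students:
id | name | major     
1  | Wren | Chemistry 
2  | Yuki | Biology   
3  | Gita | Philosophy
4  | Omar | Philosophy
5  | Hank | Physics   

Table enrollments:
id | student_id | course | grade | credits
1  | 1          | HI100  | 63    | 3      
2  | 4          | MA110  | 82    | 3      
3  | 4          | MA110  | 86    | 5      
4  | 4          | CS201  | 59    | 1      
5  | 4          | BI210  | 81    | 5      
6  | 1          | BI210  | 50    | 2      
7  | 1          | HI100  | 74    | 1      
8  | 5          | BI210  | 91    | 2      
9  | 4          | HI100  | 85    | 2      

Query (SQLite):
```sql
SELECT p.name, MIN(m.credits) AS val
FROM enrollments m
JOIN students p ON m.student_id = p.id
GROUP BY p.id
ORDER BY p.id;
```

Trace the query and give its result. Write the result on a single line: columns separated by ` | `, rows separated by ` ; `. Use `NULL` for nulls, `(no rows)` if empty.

Join each enrollments row to its students via student_id.
Group joined rows by students.id; compute MIN(m.credits) per group.
  1: ids {1, 6, 7} → MIN(m.credits)=1
  4: ids {2, 3, 4, 5, 9} → MIN(m.credits)=1
  5: ids {8} → MIN(m.credits)=2

Wren | 1 ; Omar | 1 ; Hank | 2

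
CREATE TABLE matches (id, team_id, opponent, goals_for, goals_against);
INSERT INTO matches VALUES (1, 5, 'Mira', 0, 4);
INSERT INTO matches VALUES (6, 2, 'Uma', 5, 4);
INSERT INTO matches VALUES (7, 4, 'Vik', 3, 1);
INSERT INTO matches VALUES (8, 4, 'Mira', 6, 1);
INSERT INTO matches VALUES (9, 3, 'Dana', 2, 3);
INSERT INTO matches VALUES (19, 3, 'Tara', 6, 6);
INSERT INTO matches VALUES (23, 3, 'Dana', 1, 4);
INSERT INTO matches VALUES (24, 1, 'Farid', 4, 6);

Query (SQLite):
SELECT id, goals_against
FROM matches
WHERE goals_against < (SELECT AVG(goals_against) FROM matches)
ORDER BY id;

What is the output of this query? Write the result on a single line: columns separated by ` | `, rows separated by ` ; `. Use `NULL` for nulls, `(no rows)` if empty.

Scalar subquery: AVG(goals_against) over all matches rows = 3.625.
Keep rows where goals_against < that value.

7 | 1 ; 8 | 1 ; 9 | 3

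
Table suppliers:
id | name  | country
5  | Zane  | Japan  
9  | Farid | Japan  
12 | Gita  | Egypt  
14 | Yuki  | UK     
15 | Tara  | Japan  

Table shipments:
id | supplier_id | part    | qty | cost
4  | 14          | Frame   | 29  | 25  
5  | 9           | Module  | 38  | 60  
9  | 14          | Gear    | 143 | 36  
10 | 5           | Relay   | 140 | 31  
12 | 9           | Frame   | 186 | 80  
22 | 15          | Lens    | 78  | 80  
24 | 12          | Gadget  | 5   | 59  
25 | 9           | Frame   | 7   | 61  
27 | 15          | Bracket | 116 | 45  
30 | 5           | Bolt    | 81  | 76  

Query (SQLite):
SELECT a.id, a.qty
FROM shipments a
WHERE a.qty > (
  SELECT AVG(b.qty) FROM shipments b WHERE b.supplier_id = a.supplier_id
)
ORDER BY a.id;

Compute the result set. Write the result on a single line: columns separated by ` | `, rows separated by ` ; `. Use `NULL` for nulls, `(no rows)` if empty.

9 | 143 ; 10 | 140 ; 12 | 186 ; 27 | 116

For each shipments row a, compute AVG(qty) over rows sharing a.supplier_id.
Keep row a if a.qty > that per-group AVG.
  supplier_id=5: AVG(qty) = 110.5
  supplier_id=9: AVG(qty) = 77.0
  supplier_id=12: AVG(qty) = 5.0
  supplier_id=14: AVG(qty) = 86.0
  supplier_id=15: AVG(qty) = 97.0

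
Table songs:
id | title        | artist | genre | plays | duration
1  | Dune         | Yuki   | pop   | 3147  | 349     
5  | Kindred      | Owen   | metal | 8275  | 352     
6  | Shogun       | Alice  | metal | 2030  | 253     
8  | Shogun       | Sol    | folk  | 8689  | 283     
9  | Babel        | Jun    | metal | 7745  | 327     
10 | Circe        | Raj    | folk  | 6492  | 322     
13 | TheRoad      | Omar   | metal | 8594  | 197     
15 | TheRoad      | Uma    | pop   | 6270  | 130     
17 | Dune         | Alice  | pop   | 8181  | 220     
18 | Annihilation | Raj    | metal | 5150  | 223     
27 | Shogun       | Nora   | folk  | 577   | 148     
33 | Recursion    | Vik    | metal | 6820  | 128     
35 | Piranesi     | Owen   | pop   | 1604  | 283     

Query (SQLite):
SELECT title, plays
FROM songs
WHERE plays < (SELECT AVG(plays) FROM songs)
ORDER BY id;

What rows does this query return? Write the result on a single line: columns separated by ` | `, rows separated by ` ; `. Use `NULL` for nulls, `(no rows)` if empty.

Dune | 3147 ; Shogun | 2030 ; Annihilation | 5150 ; Shogun | 577 ; Piranesi | 1604

Scalar subquery: AVG(plays) over all songs rows = 5659.538462 (≈; comparison uses full precision).
Keep rows where plays < that value.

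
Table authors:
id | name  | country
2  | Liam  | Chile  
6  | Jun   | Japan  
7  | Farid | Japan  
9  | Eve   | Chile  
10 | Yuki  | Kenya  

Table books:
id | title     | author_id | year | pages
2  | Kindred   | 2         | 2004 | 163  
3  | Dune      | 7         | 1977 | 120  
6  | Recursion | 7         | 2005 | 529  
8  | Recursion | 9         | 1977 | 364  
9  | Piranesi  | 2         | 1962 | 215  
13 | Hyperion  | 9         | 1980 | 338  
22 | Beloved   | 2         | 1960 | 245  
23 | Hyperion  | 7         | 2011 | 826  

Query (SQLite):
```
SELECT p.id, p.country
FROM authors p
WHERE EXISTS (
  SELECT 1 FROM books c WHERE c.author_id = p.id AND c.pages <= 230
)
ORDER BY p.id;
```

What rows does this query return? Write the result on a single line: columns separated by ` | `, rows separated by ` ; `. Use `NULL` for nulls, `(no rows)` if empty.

2 | Chile ; 7 | Japan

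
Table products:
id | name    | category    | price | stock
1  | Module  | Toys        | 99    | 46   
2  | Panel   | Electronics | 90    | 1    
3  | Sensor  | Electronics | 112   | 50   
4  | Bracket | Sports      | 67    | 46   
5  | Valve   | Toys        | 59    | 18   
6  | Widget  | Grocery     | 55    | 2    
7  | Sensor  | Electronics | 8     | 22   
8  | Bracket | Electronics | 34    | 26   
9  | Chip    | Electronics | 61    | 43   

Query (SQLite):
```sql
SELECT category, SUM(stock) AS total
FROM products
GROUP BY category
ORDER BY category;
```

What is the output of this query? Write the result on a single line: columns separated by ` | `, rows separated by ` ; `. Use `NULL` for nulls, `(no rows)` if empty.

Partition products by category; compute SUM(stock) within each group.
  Electronics: ids {2, 3, 7, 8, 9} → SUM(stock)=142
  Grocery: ids {6} → SUM(stock)=2
  Sports: ids {4} → SUM(stock)=46
  Toys: ids {1, 5} → SUM(stock)=64

Electronics | 142 ; Grocery | 2 ; Sports | 46 ; Toys | 64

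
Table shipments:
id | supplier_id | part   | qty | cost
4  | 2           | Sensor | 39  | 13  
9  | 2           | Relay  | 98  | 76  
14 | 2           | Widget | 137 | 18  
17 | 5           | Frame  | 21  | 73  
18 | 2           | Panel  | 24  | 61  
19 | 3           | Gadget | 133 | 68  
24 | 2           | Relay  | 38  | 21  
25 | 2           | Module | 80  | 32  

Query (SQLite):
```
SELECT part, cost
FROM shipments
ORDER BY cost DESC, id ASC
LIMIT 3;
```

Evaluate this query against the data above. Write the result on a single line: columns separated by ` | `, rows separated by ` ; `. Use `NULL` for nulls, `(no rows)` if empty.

Sort by cost desc, tiebreak id asc: (76, id=9), (73, id=17), (68, id=19), (61, id=18), (32, id=25), (21, id=24) …. Take first 3.

Relay | 76 ; Frame | 73 ; Gadget | 68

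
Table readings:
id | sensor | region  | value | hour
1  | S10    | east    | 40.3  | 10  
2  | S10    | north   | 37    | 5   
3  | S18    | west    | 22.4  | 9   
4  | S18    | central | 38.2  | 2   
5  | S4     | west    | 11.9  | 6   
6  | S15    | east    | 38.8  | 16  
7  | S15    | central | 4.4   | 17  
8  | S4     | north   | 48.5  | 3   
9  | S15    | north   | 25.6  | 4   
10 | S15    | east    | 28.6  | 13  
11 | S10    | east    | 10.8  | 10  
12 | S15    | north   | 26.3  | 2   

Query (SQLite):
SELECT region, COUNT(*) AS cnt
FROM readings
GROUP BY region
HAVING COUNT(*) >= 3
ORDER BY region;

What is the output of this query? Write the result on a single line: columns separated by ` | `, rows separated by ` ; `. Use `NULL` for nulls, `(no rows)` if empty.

east | 4 ; north | 4

Partition readings by region; compute COUNT(*) within each group.
HAVING: keep groups with count ≥ 3.
  central: ids {4, 7} → COUNT(*)=2
  east: ids {1, 6, 10, 11} → COUNT(*)=4
  north: ids {2, 8, 9, 12} → COUNT(*)=4
  west: ids {3, 5} → COUNT(*)=2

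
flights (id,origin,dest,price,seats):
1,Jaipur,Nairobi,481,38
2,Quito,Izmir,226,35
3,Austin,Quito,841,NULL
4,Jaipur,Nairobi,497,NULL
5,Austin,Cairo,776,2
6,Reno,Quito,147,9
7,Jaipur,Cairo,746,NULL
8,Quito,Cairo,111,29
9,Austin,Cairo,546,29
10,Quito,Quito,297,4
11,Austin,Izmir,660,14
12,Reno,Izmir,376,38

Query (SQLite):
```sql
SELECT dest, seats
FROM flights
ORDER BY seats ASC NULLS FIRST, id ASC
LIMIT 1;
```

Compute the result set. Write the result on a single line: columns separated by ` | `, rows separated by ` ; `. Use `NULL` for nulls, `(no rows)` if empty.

Quito | NULL

Sort by seats asc, tiebreak id asc: (NULL, id=3), (NULL, id=4), (NULL, id=7), (2, id=5) …. Take first 1.
NULLS FIRST: NULL seats rows go before all non-NULL rows (among themselves ordered by id asc).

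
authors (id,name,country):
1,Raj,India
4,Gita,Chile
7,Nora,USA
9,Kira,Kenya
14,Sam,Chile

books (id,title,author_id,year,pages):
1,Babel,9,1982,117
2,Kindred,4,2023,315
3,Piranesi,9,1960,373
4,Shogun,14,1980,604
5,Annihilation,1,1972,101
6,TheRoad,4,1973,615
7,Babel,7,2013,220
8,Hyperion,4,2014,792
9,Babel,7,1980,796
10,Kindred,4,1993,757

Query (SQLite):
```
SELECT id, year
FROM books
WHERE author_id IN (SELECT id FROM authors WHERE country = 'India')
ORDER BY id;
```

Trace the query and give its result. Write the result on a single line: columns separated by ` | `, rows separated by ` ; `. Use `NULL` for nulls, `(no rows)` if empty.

5 | 1972

Inner query: authors.id where country = 'India'.
Outer: keep books rows whose author_id is in that set.
Inner query → {1}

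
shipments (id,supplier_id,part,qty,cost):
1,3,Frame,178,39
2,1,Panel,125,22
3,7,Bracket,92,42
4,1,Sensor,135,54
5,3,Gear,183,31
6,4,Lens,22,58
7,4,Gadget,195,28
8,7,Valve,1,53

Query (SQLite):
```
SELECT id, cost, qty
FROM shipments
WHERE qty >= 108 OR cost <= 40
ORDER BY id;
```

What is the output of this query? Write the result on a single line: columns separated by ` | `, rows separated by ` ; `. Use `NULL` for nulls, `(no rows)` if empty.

1 | 39 | 178 ; 2 | 22 | 125 ; 4 | 54 | 135 ; 5 | 31 | 183 ; 7 | 28 | 195

qty >= 108: ids {1, 2, 4, 5, 7}
cost <= 40: ids {1, 2, 5, 7}
Combine with OR.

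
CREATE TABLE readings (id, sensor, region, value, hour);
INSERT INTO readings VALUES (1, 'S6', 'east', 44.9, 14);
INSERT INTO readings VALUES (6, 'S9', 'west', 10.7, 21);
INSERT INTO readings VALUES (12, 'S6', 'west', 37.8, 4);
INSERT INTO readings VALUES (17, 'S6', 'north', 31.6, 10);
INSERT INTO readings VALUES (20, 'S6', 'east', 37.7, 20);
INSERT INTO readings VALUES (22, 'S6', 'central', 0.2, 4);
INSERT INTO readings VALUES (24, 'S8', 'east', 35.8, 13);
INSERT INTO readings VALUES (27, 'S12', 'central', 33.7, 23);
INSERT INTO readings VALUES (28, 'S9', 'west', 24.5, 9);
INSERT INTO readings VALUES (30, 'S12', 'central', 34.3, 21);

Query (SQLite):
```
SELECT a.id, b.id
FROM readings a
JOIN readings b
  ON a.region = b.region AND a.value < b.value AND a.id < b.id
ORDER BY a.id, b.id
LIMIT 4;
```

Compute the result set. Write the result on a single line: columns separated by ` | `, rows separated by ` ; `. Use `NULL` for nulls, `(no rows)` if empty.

6 | 12 ; 6 | 28 ; 22 | 27 ; 22 | 30

Pairs (a,b) with same region, a.value < b.value, a.id < b.id.
region groups: central:{22,27,30} east:{1,20,24} north:{17} west:{6,12,28}
Ordered by (a.id, b.id); first 4.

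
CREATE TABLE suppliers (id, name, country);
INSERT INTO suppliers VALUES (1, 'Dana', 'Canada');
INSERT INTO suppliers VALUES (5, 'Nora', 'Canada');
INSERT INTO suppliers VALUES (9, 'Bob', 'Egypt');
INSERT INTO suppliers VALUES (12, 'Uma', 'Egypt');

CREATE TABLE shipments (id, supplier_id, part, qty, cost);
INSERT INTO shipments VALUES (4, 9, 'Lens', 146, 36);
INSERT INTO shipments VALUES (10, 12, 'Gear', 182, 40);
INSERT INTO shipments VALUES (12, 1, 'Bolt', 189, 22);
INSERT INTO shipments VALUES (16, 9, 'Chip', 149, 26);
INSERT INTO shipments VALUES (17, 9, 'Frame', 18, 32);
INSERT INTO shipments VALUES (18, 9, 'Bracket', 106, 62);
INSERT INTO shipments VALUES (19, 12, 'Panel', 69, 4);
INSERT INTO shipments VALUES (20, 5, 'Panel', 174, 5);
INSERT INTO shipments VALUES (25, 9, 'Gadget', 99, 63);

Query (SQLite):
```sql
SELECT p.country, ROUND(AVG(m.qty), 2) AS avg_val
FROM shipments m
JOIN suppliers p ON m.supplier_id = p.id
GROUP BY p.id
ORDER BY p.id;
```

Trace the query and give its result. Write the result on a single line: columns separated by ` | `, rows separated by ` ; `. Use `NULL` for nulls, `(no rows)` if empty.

Join each shipments row to its suppliers via supplier_id.
Group joined rows by suppliers.id; compute ROUND(AVG(m.qty), 2) per group.
  1: ids {12} → ROUND(AVG(m.qty), 2)=189
  5: ids {20} → ROUND(AVG(m.qty), 2)=174
  9: ids {4, 16, 17, 18, 25} → ROUND(AVG(m.qty), 2)=103.6
  12: ids {10, 19} → ROUND(AVG(m.qty), 2)=125.5

Canada | 189 ; Canada | 174 ; Egypt | 103.6 ; Egypt | 125.5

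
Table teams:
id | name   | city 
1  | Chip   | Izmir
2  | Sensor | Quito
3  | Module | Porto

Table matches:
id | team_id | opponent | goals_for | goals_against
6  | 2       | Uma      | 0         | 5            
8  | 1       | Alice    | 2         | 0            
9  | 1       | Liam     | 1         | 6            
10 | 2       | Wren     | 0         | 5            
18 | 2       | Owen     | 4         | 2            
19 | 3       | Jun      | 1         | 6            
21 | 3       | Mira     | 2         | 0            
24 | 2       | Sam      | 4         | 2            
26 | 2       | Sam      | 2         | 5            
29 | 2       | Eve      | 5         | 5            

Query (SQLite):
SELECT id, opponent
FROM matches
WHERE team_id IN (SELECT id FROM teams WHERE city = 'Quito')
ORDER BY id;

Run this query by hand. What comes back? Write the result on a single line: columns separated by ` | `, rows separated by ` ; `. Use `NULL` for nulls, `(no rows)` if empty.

6 | Uma ; 10 | Wren ; 18 | Owen ; 24 | Sam ; 26 | Sam ; 29 | Eve

Inner query: teams.id where city = 'Quito'.
Outer: keep matches rows whose team_id is in that set.
Inner query → {2}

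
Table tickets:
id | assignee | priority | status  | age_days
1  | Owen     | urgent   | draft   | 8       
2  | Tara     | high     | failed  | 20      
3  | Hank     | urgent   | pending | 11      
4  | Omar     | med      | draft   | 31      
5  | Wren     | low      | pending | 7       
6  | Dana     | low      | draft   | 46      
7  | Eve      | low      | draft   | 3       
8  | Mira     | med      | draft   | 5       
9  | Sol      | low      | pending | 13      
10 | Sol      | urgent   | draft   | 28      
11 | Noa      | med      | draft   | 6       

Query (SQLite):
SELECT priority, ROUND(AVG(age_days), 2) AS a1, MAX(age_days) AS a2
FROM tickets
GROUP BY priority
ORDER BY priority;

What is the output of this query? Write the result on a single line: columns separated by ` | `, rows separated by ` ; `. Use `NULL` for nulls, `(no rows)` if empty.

Group tickets by priority.
Per group compute: ROUND(AVG(age_days), 2), MAX(age_days).
  high: ids {2} → ROUND(AVG(age_days), 2)=20, MAX(age_days)=20
  low: ids {5, 6, 7, 9} → ROUND(AVG(age_days), 2)=17.25, MAX(age_days)=46
  med: ids {4, 8, 11} → ROUND(AVG(age_days), 2)=14, MAX(age_days)=31
  urgent: ids {1, 3, 10} → ROUND(AVG(age_days), 2)=15.67, MAX(age_days)=28

high | 20 | 20 ; low | 17.25 | 46 ; med | 14 | 31 ; urgent | 15.67 | 28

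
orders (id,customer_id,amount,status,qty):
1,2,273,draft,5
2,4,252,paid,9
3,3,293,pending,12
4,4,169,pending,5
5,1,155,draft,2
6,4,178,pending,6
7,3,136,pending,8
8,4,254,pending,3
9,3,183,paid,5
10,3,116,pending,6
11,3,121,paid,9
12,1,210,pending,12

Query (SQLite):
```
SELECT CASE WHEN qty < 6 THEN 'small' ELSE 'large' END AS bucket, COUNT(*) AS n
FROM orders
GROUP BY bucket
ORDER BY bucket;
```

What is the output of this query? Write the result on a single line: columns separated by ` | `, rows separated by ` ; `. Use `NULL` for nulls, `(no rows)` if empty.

large | 7 ; small | 5

Bucket rows by qty < 6 → 'small' else 'large'; count each bucket.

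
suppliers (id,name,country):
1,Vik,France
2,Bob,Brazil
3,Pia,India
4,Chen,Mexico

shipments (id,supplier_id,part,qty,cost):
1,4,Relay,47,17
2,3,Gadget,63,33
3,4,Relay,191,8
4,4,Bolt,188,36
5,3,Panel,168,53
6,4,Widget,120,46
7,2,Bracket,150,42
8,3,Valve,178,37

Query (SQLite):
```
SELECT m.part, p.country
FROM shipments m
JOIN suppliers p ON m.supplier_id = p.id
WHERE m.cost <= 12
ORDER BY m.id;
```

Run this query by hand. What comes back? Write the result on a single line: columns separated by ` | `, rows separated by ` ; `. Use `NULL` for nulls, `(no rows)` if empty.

Relay | Mexico

Each shipments row matches the suppliers row where supplier_id = suppliers.id.
Then keep rows with m.cost <= 12.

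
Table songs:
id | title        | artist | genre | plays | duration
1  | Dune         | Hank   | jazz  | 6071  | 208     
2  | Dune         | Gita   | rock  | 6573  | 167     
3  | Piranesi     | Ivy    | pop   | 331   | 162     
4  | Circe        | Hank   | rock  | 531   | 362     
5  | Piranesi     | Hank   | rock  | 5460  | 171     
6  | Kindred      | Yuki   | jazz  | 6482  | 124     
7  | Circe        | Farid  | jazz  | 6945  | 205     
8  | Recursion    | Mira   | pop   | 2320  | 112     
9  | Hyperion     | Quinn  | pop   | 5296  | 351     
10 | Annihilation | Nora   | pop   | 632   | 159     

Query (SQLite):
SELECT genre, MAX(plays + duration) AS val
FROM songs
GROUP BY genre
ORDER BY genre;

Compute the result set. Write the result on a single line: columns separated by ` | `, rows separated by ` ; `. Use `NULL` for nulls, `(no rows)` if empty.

jazz | 7150 ; pop | 5647 ; rock | 6740

For each row compute plays + duration.
Group by genre; take MAX of the expression per group.
  jazz: ids {1, 6, 7} → MAX(plays + duration)=7150
  pop: ids {3, 8, 9, 10} → MAX(plays + duration)=5647
  rock: ids {2, 4, 5} → MAX(plays + duration)=6740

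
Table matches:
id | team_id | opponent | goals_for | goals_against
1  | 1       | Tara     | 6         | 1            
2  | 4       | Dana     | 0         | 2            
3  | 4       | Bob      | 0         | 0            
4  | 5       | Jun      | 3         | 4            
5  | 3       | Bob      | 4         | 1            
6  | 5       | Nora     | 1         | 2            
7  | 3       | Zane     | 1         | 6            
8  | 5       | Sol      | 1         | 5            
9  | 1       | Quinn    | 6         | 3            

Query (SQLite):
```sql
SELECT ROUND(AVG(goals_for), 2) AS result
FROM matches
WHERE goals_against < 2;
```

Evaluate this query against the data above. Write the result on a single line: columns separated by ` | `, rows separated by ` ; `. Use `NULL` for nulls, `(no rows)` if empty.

Rows where goals_against < 2 → goals_for values: [6, 0, 4].
AVG = 10 / 3 (rounded to 2 dp).

3.33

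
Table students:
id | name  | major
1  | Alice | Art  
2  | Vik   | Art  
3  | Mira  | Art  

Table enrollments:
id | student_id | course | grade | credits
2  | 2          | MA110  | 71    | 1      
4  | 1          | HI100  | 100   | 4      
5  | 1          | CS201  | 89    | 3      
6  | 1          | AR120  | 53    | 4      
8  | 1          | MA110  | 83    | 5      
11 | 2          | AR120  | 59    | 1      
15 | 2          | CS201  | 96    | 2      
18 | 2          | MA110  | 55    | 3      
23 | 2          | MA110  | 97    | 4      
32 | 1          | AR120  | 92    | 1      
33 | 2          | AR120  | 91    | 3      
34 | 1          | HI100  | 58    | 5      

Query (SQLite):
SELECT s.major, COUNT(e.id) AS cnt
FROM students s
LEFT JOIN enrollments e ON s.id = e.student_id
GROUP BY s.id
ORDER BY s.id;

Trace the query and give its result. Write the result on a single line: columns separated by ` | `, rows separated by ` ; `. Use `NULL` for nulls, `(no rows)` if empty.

LEFT JOIN keeps every students row; unmatched ones get NULL for enrollments columns.
Group by students.id and compute COUNT(e.id). COUNT(col) of an all-NULL group is 0.
  1: ids {4, 5, 6, 8, 32, 34} → COUNT(e.id)=6
  2: ids {2, 11, 15, 18, 23, 33} → COUNT(e.id)=6
  3: ids {—} → COUNT(e.id)=0

Art | 6 ; Art | 6 ; Art | 0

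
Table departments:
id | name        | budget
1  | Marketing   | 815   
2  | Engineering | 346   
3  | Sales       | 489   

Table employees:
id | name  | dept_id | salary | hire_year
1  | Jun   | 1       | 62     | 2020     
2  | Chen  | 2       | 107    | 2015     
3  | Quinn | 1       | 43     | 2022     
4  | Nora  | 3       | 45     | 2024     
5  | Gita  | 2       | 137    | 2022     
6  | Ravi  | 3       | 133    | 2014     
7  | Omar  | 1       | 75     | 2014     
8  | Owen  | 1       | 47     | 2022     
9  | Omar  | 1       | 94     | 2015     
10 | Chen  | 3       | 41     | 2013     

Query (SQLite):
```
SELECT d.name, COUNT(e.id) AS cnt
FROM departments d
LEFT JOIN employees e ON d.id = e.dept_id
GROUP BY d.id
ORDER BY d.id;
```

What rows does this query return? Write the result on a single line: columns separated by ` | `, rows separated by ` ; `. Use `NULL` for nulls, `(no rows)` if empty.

Marketing | 5 ; Engineering | 2 ; Sales | 3

LEFT JOIN keeps every departments row; unmatched ones get NULL for employees columns.
Group by departments.id and compute COUNT(e.id). COUNT(col) of an all-NULL group is 0.
  1: ids {1, 3, 7, 8, 9} → COUNT(e.id)=5
  2: ids {2, 5} → COUNT(e.id)=2
  3: ids {4, 6, 10} → COUNT(e.id)=3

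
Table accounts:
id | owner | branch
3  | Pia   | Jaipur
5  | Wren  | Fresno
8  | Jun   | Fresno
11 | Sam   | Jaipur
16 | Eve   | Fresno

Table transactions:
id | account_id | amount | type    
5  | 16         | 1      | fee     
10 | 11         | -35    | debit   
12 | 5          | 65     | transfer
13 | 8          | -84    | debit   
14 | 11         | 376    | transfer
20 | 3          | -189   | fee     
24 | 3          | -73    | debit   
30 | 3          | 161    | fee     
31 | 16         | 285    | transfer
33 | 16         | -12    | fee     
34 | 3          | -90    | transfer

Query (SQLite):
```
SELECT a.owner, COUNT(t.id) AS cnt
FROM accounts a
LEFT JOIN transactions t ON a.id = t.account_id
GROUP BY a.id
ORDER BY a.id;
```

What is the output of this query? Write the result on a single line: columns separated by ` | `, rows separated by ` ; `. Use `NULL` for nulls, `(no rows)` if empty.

Pia | 4 ; Wren | 1 ; Jun | 1 ; Sam | 2 ; Eve | 3

LEFT JOIN keeps every accounts row; unmatched ones get NULL for transactions columns.
Group by accounts.id and compute COUNT(t.id). COUNT(col) of an all-NULL group is 0.
  3: ids {20, 24, 30, 34} → COUNT(t.id)=4
  5: ids {12} → COUNT(t.id)=1
  8: ids {13} → COUNT(t.id)=1
  11: ids {10, 14} → COUNT(t.id)=2
  16: ids {5, 31, 33} → COUNT(t.id)=3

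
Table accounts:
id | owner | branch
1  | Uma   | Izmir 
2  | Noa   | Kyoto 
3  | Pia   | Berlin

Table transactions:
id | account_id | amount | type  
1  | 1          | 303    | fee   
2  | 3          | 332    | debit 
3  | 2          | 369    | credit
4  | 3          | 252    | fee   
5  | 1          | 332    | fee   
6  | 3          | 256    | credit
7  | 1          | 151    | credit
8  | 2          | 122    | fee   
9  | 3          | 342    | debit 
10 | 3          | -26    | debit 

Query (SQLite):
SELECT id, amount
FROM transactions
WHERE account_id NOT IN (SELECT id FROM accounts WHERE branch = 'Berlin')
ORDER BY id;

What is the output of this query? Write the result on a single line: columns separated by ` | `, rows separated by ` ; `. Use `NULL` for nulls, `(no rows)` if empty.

Inner query: accounts.id where branch = 'Berlin'.
Outer: keep transactions rows whose account_id is not in that set.
Inner query → {3}

1 | 303 ; 3 | 369 ; 5 | 332 ; 7 | 151 ; 8 | 122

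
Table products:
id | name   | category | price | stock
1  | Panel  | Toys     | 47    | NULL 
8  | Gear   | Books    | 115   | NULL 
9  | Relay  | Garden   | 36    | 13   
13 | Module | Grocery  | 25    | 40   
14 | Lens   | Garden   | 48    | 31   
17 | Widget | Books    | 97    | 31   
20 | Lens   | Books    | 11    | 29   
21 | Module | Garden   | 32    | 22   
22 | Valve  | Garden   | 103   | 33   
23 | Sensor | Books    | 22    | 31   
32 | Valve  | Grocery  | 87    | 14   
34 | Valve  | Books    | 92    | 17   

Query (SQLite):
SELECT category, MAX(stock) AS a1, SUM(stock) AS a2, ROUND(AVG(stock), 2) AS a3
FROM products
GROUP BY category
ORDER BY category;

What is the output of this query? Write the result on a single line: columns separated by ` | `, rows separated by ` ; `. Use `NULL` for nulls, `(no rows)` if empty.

Books | 31 | 108 | 27 ; Garden | 33 | 99 | 24.75 ; Grocery | 40 | 54 | 27 ; Toys | NULL | NULL | NULL

Group products by category.
Per group compute: MAX(stock), SUM(stock), ROUND(AVG(stock), 2).
  Books: ids {8, 17, 20, 23, 34} → MAX(stock)=31, SUM(stock)=108, ROUND(AVG(stock), 2)=27
  Garden: ids {9, 14, 21, 22} → MAX(stock)=33, SUM(stock)=99, ROUND(AVG(stock), 2)=24.75
  Grocery: ids {13, 32} → MAX(stock)=40, SUM(stock)=54, ROUND(AVG(stock), 2)=27
  Toys: ids {1} → MAX(stock)=NULL, SUM(stock)=NULL, ROUND(AVG(stock), 2)=NULL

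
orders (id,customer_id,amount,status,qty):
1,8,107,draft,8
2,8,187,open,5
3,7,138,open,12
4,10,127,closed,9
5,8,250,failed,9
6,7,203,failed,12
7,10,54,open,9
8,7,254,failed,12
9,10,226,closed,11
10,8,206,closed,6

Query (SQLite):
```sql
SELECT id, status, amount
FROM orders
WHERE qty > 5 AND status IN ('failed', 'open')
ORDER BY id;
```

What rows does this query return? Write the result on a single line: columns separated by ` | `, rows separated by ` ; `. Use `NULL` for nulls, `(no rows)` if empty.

3 | open | 138 ; 5 | failed | 250 ; 6 | failed | 203 ; 7 | open | 54 ; 8 | failed | 254

qty > 5: ids {1, 3, 4, 5, 6, 7, 8, 9, 10}
status IN ('failed', 'open'): ids {2, 3, 5, 6, 7, 8}
Combine with AND.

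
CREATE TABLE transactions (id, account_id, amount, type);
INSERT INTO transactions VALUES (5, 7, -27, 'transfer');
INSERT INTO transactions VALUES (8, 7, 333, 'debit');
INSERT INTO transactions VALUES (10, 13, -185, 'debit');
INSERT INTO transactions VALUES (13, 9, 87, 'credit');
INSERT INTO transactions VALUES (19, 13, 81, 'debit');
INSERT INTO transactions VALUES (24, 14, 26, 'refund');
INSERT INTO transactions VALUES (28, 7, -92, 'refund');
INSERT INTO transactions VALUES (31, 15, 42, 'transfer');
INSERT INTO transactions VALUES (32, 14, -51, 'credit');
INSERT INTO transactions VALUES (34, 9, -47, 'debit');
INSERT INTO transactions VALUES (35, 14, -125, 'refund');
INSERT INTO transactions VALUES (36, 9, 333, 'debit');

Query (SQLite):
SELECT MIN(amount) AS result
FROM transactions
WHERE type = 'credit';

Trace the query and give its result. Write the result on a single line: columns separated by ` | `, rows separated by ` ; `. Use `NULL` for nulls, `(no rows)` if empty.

Rows where type='credit' → amount values: [87, -51].
MIN of non-NULL values = -51.

-51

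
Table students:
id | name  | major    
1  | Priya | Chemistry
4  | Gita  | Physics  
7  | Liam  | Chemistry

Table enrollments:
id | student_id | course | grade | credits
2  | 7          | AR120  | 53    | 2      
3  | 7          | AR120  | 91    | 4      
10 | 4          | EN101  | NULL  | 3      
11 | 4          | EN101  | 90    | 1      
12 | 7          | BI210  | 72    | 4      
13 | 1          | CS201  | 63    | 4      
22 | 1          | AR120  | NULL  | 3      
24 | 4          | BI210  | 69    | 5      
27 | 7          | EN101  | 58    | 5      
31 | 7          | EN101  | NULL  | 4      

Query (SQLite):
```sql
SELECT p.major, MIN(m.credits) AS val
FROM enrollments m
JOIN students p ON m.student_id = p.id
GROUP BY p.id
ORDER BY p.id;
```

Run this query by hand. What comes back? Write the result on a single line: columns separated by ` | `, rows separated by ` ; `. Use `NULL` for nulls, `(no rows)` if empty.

Chemistry | 3 ; Physics | 1 ; Chemistry | 2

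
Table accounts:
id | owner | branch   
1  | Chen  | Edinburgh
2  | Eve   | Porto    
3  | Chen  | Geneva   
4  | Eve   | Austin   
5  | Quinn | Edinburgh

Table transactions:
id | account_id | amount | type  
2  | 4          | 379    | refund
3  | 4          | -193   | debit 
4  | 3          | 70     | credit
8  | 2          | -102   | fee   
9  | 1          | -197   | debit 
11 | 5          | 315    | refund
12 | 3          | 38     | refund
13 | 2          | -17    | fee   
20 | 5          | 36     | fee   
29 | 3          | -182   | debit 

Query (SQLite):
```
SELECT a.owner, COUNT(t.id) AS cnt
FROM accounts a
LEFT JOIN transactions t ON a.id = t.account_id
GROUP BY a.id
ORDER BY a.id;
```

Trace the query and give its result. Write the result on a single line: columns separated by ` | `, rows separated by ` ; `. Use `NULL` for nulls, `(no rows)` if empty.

LEFT JOIN keeps every accounts row; unmatched ones get NULL for transactions columns.
Group by accounts.id and compute COUNT(t.id). COUNT(col) of an all-NULL group is 0.
  1: ids {9} → COUNT(t.id)=1
  2: ids {8, 13} → COUNT(t.id)=2
  3: ids {4, 12, 29} → COUNT(t.id)=3
  4: ids {2, 3} → COUNT(t.id)=2
  5: ids {11, 20} → COUNT(t.id)=2

Chen | 1 ; Eve | 2 ; Chen | 3 ; Eve | 2 ; Quinn | 2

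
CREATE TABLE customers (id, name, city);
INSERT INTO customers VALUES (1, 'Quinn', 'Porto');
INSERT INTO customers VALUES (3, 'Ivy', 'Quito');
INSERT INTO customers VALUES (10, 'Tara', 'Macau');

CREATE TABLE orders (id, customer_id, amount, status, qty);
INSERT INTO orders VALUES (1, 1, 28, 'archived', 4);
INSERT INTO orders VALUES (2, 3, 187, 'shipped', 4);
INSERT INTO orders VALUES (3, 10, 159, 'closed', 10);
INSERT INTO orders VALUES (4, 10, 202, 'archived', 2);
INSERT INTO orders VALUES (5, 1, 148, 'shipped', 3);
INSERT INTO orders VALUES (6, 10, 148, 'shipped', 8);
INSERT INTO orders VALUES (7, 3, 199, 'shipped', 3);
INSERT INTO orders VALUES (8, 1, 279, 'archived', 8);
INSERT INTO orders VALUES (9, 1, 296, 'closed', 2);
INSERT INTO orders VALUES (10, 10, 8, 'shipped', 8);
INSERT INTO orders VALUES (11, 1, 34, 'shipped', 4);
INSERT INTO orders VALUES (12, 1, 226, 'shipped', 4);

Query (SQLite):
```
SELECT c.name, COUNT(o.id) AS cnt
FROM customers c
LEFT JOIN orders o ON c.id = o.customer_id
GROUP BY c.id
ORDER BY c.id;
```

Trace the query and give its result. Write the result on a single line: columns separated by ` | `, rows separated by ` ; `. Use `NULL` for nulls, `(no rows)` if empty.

Quinn | 6 ; Ivy | 2 ; Tara | 4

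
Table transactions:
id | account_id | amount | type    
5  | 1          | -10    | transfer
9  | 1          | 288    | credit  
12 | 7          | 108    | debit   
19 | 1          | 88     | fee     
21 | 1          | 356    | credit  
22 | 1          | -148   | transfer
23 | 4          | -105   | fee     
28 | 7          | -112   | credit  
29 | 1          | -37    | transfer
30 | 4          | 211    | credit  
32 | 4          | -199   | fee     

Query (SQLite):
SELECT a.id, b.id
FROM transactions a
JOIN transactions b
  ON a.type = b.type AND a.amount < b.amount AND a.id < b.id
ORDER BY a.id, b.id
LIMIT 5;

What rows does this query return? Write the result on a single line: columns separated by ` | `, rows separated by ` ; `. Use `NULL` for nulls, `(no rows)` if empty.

9 | 21 ; 22 | 29 ; 28 | 30

Pairs (a,b) with same type, a.amount < b.amount, a.id < b.id.
type groups: credit:{9,21,28,30} debit:{12} fee:{19,23,32} transfer:{5,22,29}
Ordered by (a.id, b.id); first 5.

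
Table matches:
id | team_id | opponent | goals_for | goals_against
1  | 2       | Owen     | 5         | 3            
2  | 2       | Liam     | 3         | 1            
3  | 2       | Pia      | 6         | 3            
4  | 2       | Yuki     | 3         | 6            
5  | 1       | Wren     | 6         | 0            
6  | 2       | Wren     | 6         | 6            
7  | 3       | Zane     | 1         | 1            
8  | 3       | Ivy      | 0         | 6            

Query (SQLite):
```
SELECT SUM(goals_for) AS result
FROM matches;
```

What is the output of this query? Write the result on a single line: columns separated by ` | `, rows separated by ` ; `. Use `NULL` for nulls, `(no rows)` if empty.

All goals_for values: [5, 3, 6, 3, 6, 6, 1, 0].
SUM of non-NULL values = 30.

30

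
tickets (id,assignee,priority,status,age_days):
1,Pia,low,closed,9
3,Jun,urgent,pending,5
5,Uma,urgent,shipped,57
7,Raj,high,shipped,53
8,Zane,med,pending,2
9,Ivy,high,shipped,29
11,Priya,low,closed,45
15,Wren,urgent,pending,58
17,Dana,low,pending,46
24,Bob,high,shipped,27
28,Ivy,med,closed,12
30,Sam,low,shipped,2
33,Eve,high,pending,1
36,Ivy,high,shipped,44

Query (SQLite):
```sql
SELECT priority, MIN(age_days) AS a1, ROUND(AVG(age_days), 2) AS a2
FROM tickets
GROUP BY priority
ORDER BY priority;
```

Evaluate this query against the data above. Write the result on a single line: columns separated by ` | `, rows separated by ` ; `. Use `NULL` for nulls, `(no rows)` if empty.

Group tickets by priority.
Per group compute: MIN(age_days), ROUND(AVG(age_days), 2).
  high: ids {7, 9, 24, 33, 36} → MIN(age_days)=1, ROUND(AVG(age_days), 2)=30.8
  low: ids {1, 11, 17, 30} → MIN(age_days)=2, ROUND(AVG(age_days), 2)=25.5
  med: ids {8, 28} → MIN(age_days)=2, ROUND(AVG(age_days), 2)=7
  urgent: ids {3, 5, 15} → MIN(age_days)=5, ROUND(AVG(age_days), 2)=40

high | 1 | 30.8 ; low | 2 | 25.5 ; med | 2 | 7 ; urgent | 5 | 40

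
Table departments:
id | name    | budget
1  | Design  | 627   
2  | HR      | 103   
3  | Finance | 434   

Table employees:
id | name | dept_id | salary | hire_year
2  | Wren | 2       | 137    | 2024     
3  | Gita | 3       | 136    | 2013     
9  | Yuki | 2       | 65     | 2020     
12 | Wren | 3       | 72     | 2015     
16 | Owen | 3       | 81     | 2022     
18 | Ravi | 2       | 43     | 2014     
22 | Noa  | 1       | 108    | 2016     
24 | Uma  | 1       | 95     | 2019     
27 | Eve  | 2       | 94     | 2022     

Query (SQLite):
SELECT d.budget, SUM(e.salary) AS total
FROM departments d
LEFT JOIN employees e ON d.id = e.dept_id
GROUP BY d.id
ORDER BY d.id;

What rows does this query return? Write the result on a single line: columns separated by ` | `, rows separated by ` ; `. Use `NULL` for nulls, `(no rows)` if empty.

627 | 203 ; 103 | 339 ; 434 | 289

LEFT JOIN keeps every departments row; unmatched ones get NULL for employees columns.
Group by departments.id and compute SUM(e.salary). SUM over an all-NULL group is NULL.
  1: ids {22, 24} → SUM(e.salary)=203
  2: ids {2, 9, 18, 27} → SUM(e.salary)=339
  3: ids {3, 12, 16} → SUM(e.salary)=289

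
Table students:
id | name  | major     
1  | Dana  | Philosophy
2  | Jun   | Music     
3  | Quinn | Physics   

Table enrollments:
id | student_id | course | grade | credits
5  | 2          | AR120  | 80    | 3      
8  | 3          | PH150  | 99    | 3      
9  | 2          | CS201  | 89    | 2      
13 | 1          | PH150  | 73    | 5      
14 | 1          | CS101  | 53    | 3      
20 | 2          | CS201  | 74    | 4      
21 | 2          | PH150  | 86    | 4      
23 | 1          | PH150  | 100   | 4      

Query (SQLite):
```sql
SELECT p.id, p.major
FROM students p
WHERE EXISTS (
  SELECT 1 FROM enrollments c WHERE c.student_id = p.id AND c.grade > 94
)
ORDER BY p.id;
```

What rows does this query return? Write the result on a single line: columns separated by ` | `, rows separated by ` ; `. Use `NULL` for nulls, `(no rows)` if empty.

1 | Philosophy ; 3 | Physics

For each students row, check whether any enrollments with matching student_id has grade > 94.
Keep rows where that is true.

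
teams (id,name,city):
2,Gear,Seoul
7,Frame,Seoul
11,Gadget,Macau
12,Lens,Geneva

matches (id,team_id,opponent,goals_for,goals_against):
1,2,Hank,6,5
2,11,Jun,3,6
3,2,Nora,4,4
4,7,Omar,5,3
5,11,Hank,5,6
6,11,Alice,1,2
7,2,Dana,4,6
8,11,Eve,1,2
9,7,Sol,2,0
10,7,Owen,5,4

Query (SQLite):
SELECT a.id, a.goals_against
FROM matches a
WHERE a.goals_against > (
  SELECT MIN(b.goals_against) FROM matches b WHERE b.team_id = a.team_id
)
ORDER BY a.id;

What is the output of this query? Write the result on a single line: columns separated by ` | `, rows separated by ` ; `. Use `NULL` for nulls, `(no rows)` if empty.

1 | 5 ; 2 | 6 ; 4 | 3 ; 5 | 6 ; 7 | 6 ; 10 | 4

For each matches row a, compute MIN(goals_against) over rows sharing a.team_id.
Keep row a if a.goals_against > that per-group MIN.
  team_id=2: MIN(goals_against) = 4
  team_id=7: MIN(goals_against) = 0
  team_id=11: MIN(goals_against) = 2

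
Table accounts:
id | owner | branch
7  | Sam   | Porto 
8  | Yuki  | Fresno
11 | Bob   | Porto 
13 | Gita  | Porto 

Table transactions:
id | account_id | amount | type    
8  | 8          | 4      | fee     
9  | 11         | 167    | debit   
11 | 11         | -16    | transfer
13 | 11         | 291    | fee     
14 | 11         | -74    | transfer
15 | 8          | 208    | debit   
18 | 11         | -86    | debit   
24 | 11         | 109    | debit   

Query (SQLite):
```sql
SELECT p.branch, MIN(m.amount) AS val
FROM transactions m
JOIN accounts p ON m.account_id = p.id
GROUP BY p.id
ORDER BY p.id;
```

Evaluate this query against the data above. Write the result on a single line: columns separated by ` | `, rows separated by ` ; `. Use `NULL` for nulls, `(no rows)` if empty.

Fresno | 4 ; Porto | -86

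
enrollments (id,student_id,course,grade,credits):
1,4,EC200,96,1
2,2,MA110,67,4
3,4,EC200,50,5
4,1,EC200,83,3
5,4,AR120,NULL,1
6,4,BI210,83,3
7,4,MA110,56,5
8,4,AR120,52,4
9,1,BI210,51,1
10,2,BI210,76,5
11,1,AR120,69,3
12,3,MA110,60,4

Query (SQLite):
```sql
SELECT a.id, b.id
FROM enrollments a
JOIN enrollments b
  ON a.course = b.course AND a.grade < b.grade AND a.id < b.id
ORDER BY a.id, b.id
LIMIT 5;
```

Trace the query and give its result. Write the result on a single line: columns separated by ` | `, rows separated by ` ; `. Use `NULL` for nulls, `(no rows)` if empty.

Pairs (a,b) with same course, a.grade < b.grade, a.id < b.id.
course groups: AR120:{5,8,11} BI210:{6,9,10} EC200:{1,3,4} MA110:{2,7,12}
Ordered by (a.id, b.id); first 5.

3 | 4 ; 7 | 12 ; 8 | 11 ; 9 | 10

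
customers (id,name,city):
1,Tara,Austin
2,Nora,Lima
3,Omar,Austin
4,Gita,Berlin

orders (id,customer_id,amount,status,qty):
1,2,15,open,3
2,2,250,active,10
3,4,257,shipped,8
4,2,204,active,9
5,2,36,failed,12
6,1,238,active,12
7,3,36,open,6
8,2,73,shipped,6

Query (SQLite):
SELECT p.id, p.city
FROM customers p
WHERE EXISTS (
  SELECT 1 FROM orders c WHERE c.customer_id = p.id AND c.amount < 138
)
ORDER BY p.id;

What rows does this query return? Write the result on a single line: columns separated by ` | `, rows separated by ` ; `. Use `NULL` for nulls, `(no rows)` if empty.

2 | Lima ; 3 | Austin

For each customers row, check whether any orders with matching customer_id has amount < 138.
Keep rows where that is true.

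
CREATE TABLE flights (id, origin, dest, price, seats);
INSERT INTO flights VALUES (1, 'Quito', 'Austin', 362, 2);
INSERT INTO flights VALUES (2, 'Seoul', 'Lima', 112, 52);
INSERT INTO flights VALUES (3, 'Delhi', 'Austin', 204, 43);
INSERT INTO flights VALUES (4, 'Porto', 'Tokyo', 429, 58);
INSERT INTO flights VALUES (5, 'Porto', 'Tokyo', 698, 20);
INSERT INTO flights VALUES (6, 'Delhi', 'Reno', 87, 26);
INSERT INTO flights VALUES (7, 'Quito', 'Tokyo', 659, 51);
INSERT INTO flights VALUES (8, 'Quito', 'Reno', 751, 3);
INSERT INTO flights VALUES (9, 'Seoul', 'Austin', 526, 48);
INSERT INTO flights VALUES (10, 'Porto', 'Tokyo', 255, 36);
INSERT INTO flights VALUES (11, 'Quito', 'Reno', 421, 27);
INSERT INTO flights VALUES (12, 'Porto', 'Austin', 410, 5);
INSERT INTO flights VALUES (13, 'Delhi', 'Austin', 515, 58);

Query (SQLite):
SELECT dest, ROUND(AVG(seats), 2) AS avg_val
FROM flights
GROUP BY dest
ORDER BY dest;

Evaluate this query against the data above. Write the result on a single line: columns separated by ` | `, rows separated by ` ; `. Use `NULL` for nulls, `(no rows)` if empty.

Austin | 31.2 ; Lima | 52 ; Reno | 18.67 ; Tokyo | 41.25

Partition flights by dest; compute ROUND(AVG(seats), 2) within each group.
  Austin: ids {1, 3, 9, 12, 13} → ROUND(AVG(seats), 2)=31.2
  Lima: ids {2} → ROUND(AVG(seats), 2)=52
  Reno: ids {6, 8, 11} → ROUND(AVG(seats), 2)=18.67
  Tokyo: ids {4, 5, 7, 10} → ROUND(AVG(seats), 2)=41.25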